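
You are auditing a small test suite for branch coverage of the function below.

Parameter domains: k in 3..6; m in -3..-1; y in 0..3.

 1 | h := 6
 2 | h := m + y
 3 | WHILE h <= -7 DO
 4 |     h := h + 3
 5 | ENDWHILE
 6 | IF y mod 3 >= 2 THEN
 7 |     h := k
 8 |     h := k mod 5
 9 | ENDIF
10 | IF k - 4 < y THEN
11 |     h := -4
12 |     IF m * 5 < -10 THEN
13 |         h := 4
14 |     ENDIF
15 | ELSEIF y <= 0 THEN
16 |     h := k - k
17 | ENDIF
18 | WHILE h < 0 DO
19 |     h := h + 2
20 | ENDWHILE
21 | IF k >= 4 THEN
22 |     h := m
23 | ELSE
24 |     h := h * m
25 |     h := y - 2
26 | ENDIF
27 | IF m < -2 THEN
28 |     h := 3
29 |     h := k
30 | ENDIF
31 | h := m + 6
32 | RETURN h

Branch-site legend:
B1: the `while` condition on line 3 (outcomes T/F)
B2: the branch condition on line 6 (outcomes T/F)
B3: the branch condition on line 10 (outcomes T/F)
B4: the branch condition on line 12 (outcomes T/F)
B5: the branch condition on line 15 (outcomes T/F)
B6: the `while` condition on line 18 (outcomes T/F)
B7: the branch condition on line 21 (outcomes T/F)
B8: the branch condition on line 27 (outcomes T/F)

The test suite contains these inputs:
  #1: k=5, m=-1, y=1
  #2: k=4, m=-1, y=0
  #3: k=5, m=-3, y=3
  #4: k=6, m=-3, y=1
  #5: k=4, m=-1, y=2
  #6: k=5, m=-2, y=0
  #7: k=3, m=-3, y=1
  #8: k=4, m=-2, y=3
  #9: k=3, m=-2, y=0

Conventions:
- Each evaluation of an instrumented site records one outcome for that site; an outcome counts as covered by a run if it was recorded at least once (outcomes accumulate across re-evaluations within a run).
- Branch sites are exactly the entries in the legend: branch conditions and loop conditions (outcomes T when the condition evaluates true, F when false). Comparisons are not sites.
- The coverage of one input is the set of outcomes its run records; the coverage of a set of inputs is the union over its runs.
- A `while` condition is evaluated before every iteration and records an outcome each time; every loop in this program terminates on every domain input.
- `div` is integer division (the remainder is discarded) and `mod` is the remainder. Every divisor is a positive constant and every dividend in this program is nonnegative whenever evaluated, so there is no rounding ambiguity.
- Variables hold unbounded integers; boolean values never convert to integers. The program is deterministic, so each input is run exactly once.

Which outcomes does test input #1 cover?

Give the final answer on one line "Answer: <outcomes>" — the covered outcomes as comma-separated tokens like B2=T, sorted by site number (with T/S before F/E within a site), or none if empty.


Event log for input #1 (k=5, m=-1, y=1):
  B1->F, B2->F, B3->F, B5->F, B6->F, B7->T, B8->F
deduplicating events, the covered set is: B1=F, B2=F, B3=F, B5=F, B6=F, B7=T, B8=F
Answer: B1=F, B2=F, B3=F, B5=F, B6=F, B7=T, B8=F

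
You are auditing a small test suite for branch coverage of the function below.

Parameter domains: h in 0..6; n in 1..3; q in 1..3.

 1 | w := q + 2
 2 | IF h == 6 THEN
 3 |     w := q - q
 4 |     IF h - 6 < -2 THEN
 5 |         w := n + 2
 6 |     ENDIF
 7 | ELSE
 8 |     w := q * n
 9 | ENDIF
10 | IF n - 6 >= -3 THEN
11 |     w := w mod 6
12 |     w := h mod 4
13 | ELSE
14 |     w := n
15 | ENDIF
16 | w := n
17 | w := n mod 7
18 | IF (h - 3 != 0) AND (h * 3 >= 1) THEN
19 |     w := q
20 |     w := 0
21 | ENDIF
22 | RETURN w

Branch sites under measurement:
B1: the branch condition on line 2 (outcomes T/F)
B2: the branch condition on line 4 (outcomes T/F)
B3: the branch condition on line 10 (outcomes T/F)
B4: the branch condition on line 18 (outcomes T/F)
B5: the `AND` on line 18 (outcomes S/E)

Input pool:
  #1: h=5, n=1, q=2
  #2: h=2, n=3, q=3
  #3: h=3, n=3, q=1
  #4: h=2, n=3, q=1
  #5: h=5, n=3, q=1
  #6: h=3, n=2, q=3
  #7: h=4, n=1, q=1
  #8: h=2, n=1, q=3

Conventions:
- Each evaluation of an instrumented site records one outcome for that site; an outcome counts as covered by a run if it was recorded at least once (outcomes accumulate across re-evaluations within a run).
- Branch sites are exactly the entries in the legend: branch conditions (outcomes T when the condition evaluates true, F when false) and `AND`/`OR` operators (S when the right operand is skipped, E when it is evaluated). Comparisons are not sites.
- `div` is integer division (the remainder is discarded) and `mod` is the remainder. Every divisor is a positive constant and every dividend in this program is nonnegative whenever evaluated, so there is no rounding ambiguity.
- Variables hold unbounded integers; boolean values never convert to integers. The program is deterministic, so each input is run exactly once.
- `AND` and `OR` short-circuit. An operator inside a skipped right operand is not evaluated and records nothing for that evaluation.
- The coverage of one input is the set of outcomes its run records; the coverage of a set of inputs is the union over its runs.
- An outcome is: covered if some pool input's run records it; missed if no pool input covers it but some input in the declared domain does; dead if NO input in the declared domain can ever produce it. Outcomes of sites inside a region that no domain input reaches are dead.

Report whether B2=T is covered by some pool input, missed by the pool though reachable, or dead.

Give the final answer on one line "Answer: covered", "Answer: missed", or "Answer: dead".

no pool input records B2=T
checking all 63 inputs in the declared domain: B2=T is never recorded -> dead

Answer: dead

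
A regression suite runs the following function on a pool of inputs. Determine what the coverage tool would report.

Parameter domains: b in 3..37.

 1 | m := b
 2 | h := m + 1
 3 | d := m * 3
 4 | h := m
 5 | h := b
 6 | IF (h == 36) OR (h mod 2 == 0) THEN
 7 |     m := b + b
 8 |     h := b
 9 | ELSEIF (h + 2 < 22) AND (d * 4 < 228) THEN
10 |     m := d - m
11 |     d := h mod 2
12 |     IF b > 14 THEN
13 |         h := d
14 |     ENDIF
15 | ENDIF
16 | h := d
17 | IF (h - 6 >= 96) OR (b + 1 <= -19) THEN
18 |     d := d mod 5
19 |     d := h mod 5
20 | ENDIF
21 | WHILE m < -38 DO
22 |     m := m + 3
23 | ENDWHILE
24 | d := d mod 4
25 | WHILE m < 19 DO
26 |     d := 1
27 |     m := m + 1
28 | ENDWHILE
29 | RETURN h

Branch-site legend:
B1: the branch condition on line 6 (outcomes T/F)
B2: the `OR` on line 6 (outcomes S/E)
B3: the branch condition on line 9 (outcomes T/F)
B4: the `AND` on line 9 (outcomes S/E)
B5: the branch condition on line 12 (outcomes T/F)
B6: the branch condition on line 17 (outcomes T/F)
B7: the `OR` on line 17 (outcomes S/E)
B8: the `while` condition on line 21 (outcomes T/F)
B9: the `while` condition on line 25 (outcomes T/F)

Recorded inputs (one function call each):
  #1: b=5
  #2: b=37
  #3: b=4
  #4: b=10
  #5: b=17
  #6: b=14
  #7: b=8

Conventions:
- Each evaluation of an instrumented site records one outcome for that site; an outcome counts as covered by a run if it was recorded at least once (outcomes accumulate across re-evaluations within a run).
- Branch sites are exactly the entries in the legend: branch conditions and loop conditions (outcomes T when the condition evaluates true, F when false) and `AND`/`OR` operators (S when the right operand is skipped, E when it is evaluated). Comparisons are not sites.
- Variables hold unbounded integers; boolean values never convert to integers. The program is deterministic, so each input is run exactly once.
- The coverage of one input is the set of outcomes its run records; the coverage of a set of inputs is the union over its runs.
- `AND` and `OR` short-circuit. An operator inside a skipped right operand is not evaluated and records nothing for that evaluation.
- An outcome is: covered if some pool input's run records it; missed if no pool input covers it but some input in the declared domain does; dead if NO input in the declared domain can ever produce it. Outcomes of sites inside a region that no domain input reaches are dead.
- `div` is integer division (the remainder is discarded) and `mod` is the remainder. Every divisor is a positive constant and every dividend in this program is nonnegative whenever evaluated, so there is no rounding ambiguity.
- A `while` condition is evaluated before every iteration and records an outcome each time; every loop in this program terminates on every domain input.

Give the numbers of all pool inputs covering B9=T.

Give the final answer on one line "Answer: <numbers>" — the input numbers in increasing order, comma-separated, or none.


input #1 (b=5): produces B9=T
input #2 (b=37): does not produce B9=T
input #3 (b=4): produces B9=T
input #4 (b=10): does not produce B9=T
input #5 (b=17): does not produce B9=T
input #6 (b=14): does not produce B9=T
input #7 (b=8): produces B9=T
Answer: 1, 3, 7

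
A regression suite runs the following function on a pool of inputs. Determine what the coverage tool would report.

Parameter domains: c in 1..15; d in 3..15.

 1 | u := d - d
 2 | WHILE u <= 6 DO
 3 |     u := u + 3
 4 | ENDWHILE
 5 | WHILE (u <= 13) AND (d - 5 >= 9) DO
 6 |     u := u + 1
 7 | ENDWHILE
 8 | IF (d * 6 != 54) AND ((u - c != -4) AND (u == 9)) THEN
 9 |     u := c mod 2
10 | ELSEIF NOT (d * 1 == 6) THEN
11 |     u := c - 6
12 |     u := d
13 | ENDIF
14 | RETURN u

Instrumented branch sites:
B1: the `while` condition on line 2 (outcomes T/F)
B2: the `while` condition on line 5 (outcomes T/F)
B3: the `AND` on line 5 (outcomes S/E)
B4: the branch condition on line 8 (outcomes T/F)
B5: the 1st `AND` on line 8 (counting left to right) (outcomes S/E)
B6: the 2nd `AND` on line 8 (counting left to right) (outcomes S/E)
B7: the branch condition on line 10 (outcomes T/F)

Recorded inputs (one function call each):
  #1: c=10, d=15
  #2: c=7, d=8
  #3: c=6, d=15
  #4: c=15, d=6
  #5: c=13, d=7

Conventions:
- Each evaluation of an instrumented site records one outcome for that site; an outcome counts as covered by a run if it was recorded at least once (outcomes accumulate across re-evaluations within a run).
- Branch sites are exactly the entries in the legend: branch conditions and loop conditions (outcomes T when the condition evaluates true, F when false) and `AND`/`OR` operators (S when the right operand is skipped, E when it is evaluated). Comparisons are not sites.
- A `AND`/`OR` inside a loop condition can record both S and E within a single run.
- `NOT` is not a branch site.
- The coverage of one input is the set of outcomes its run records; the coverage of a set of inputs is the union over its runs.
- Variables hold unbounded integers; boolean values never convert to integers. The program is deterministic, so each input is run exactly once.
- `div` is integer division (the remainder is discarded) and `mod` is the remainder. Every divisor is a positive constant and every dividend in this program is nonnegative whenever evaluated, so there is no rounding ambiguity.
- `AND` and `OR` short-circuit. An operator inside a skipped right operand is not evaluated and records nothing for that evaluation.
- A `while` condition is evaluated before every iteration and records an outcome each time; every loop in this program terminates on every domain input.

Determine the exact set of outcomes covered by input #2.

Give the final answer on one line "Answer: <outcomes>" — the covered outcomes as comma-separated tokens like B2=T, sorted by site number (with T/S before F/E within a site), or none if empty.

Event log for input #2 (c=7, d=8):
  B1->T, B1->T, B1->T, B1->F, B3->E, B2->F, B5->E, B6->E, B4->T
as a set, this run covers: B1=T, B1=F, B2=F, B3=E, B4=T, B5=E, B6=E

Answer: B1=T, B1=F, B2=F, B3=E, B4=T, B5=E, B6=E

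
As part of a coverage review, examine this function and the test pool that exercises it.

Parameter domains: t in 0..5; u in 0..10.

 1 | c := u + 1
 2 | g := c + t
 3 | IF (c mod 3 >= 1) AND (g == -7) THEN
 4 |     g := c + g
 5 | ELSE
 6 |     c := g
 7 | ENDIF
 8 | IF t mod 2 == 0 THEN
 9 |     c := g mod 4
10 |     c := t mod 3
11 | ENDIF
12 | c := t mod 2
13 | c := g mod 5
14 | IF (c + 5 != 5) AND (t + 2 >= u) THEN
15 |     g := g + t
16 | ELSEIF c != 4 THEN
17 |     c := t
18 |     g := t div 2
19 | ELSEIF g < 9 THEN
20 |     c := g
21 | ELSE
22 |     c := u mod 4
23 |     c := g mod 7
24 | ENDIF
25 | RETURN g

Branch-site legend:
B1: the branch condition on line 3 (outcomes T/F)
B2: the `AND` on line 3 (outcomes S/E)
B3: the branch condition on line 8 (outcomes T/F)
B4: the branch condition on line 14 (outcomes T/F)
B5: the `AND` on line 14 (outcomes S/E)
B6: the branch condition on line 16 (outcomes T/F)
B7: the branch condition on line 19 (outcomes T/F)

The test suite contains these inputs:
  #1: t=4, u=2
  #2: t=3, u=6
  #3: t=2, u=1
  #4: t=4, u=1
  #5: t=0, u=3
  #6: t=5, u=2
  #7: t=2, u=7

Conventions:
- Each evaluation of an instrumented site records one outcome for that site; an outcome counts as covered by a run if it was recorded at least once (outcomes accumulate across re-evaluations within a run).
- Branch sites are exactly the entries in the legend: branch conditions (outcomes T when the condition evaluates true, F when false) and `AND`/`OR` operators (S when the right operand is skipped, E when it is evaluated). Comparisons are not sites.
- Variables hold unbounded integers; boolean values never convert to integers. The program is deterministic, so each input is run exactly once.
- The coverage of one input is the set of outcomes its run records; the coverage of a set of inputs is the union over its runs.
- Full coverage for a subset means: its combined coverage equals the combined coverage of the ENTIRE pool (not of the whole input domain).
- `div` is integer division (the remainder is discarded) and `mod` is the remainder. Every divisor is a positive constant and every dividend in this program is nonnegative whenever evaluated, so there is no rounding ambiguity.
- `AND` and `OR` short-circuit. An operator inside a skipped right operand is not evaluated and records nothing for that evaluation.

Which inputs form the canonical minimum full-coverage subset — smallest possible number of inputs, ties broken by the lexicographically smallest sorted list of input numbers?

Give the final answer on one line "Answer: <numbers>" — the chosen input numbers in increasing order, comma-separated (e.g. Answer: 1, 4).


test 1 (t=4, u=2) fires B2->S, B1->F, B3->T, B5->E, B4->T; hits B1=F, B2=S, B3=T, B4=T, B5=E
test 2 (t=3, u=6) fires B2->E, B1->F, B3->F, B5->S, B4->F, B6->T; hits B1=F, B2=E, B3=F, B4=F, B5=S, B6=T
test 3 (t=2, u=1) fires B2->E, B1->F, B3->T, B5->E, B4->T; hits B1=F, B2=E, B3=T, B4=T, B5=E
test 4 (t=4, u=1) fires B2->E, B1->F, B3->T, B5->E, B4->T; hits B1=F, B2=E, B3=T, B4=T, B5=E
test 5 (t=0, u=3) fires B2->E, B1->F, B3->T, B5->E, B4->F, B6->F, B7->T; hits B1=F, B2=E, B3=T, B4=F, B5=E, B6=F, B7=T
test 6 (t=5, u=2) fires B2->S, B1->F, B3->F, B5->E, B4->T; hits B1=F, B2=S, B3=F, B4=T, B5=E
test 7 (t=2, u=7) fires B2->E, B1->F, B3->T, B5->S, B4->F, B6->T; hits B1=F, B2=E, B3=T, B4=F, B5=S, B6=T
together the pool reaches 12 outcomes: B1=F, B2=S, B2=E, B3=T, B3=F, B4=T, B4=F, B5=S, B5=E, B6=T, B6=F, B7=T
every size-1 subset falls short of the 12 outcomes (best: 7/12)
every size-2 subset falls short of the 12 outcomes (best: 10/12)
the canonical winner is {1, 2, 5}: size 3, full 12-outcome coverage, earliest index list among size-3 covers
Answer: 1, 2, 5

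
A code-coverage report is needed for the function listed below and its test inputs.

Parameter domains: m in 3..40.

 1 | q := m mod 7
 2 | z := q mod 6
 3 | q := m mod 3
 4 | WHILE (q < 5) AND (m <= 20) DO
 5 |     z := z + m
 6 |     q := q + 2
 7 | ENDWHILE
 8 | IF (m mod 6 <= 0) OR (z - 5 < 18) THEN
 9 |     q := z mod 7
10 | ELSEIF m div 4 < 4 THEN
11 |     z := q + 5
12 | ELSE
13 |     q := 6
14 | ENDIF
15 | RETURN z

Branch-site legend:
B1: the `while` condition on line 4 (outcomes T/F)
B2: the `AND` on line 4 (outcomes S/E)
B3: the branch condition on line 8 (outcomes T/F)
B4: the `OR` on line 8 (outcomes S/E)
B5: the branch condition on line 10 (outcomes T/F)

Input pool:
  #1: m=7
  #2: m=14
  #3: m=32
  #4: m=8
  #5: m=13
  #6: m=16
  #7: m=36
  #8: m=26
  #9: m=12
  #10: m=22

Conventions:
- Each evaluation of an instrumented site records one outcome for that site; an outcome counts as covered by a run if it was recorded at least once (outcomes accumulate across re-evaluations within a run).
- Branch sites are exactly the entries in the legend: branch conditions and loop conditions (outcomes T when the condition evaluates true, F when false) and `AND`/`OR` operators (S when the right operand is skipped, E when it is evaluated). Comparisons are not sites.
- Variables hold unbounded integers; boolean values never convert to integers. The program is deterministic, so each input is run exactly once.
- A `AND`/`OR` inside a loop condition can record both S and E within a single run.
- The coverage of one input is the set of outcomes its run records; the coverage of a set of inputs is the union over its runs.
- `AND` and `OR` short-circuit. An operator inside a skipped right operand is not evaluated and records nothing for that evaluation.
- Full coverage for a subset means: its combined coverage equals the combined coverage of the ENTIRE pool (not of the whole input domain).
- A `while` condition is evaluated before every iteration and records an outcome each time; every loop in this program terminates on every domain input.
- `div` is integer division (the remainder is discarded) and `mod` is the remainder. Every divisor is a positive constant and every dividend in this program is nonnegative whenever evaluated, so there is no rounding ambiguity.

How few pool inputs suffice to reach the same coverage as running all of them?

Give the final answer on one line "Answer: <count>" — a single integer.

#1 (m=7) -> B2->E, B1->T, B2->E, B1->T, B2->S, B1->F, B4->E, B3->T; covered: B1=T, B1=F, B2=S, B2=E, B3=T, B4=E
#2 (m=14) -> B2->E, B1->T, B2->E, B1->T, B2->S, B1->F, B4->E, B3->F, B5->T; covered: B1=T, B1=F, B2=S, B2=E, B3=F, B4=E, B5=T
#3 (m=32) -> B2->E, B1->F, B4->E, B3->T; covered: B1=F, B2=E, B3=T, B4=E
#4 (m=8) -> B2->E, B1->T, B2->E, B1->T, B2->S, B1->F, B4->E, B3->T; covered: B1=T, B1=F, B2=S, B2=E, B3=T, B4=E
#5 (m=13) -> B2->E, B1->T, B2->E, B1->T, B2->S, B1->F, B4->E, B3->F, B5->T; covered: B1=T, B1=F, B2=S, B2=E, B3=F, B4=E, B5=T
#6 (m=16) -> B2->E, B1->T, B2->E, B1->T, B2->S, B1->F, B4->E, B3->F, B5->F; covered: B1=T, B1=F, B2=S, B2=E, B3=F, B4=E, B5=F
#7 (m=36) -> B2->E, B1->F, B4->S, B3->T; covered: B1=F, B2=E, B3=T, B4=S
#8 (m=26) -> B2->E, B1->F, B4->E, B3->T; covered: B1=F, B2=E, B3=T, B4=E
#9 (m=12) -> B2->E, B1->T, B2->E, B1->T, B2->E, B1->T, B2->S, B1->F, B4->S, B3->T; covered: B1=T, B1=F, B2=S, B2=E, B3=T, B4=S
#10 (m=22) -> B2->E, B1->F, B4->E, B3->T; covered: B1=F, B2=E, B3=T, B4=E
the full pool covers 10 outcomes: B1=T, B1=F, B2=S, B2=E, B3=T, B3=F, B4=S, B4=E, B5=T, B5=F
every size-1 subset falls short of the 10 outcomes (best: 7/10)
every size-2 subset falls short of the 10 outcomes (best: 9/10)
at size 3, {2, 6, 7} reaches all 10 outcomes; every lexicographically earlier size-3 subset fails

Answer: 3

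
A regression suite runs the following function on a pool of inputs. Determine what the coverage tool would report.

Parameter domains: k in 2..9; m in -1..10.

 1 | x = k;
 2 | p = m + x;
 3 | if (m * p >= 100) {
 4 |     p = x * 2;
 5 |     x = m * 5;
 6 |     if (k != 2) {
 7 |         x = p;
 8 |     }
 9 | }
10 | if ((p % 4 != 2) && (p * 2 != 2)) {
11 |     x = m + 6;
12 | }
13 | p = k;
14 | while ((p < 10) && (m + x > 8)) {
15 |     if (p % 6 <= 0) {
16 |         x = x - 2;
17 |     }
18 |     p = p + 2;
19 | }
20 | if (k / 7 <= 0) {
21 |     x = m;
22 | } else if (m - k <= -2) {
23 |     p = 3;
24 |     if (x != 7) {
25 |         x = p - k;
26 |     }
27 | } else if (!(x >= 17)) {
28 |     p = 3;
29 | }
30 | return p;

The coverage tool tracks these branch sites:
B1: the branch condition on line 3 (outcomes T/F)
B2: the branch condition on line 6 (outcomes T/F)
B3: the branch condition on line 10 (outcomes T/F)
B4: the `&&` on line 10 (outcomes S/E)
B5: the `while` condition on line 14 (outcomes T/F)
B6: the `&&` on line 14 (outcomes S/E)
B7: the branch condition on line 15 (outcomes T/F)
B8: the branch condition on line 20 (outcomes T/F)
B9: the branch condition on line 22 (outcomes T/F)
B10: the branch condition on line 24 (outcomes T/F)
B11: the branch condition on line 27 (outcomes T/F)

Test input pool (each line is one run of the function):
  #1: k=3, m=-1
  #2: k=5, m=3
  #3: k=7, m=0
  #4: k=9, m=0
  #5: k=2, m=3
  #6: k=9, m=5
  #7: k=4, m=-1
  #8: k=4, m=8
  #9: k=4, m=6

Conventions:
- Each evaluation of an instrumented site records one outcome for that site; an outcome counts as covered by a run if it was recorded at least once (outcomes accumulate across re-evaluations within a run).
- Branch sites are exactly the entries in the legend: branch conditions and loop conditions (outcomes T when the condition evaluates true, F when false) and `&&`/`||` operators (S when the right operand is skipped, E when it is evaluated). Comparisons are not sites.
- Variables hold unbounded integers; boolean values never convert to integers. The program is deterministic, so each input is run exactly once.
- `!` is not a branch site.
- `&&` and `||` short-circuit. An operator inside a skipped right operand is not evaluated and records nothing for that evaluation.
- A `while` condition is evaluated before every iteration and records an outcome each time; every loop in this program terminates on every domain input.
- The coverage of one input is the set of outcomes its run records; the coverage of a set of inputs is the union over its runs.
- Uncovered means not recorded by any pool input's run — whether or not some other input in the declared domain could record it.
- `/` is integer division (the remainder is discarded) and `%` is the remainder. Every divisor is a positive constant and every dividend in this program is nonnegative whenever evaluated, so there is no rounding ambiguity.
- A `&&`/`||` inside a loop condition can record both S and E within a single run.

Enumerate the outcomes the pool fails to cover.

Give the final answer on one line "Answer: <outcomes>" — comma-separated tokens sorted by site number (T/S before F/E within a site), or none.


input #1, k=3, m=-1: events B1->F, B4->S, B3->F, B6->E, B5->F, B8->T; outcomes B1=F, B3=F, B4=S, B5=F, B6=E, B8=T
input #2, k=5, m=3: events B1->F, B4->E, B3->T, B6->E, B5->T, B7->F, B6->E, B5->T, B7->F, B6->E, B5->T, B7->F, B6->S, B5->F, ...; outcomes B1=F, B3=T, B4=E, B5=T, B5=F, B6=S, B6=E, B7=F, B8=T
input #3, k=7, m=0: events B1->F, B4->E, B3->T, B6->E, B5->F, B8->F, B9->T, B10->T; outcomes B1=F, B3=T, B4=E, B5=F, B6=E, B8=F, B9=T, B10=T
input #4, k=9, m=0: events B1->F, B4->E, B3->T, B6->E, B5->F, B8->F, B9->T, B10->T; outcomes B1=F, B3=T, B4=E, B5=F, B6=E, B8=F, B9=T, B10=T
input #5, k=2, m=3: events B1->F, B4->E, B3->T, B6->E, B5->T, B7->F, B6->E, B5->T, B7->F, B6->E, B5->T, B7->T, B6->E, B5->T, ...; outcomes B1=F, B3=T, B4=E, B5=T, B5=F, B6=S, B6=E, B7=T, B7=F, B8=T
input #6, k=9, m=5: events B1->F, B4->S, B3->F, B6->E, B5->T, B7->F, B6->S, B5->F, B8->F, B9->T, B10->T; outcomes B1=F, B3=F, B4=S, B5=T, B5=F, B6=S, B6=E, B7=F, B8=F, B9=T, B10=T
input #7, k=4, m=-1: events B1->F, B4->E, B3->T, B6->E, B5->F, B8->T; outcomes B1=F, B3=T, B4=E, B5=F, B6=E, B8=T
input #8, k=4, m=8: events B1->F, B4->E, B3->T, B6->E, B5->T, B7->F, B6->E, B5->T, B7->T, B6->E, B5->T, B7->F, B6->S, B5->F, ...; outcomes B1=F, B3=T, B4=E, B5=T, B5=F, B6=S, B6=E, B7=T, B7=F, B8=T
input #9, k=4, m=6: events B1->F, B4->S, B3->F, B6->E, B5->T, B7->F, B6->E, B5->T, B7->T, B6->E, B5->F, B8->T; outcomes B1=F, B3=F, B4=S, B5=T, B5=F, B6=E, B7=T, B7=F, B8=T
union over the pool: B1=F, B3=T, B3=F, B4=S, B4=E, B5=T, B5=F, B6=S, B6=E, B7=T, B7=F, B8=T, B8=F, B9=T, B10=T
uncovered (7 of 22): B1=T, B2=T, B2=F, B9=F, B10=F, B11=T, B11=F
Answer: B1=T, B2=T, B2=F, B9=F, B10=F, B11=T, B11=F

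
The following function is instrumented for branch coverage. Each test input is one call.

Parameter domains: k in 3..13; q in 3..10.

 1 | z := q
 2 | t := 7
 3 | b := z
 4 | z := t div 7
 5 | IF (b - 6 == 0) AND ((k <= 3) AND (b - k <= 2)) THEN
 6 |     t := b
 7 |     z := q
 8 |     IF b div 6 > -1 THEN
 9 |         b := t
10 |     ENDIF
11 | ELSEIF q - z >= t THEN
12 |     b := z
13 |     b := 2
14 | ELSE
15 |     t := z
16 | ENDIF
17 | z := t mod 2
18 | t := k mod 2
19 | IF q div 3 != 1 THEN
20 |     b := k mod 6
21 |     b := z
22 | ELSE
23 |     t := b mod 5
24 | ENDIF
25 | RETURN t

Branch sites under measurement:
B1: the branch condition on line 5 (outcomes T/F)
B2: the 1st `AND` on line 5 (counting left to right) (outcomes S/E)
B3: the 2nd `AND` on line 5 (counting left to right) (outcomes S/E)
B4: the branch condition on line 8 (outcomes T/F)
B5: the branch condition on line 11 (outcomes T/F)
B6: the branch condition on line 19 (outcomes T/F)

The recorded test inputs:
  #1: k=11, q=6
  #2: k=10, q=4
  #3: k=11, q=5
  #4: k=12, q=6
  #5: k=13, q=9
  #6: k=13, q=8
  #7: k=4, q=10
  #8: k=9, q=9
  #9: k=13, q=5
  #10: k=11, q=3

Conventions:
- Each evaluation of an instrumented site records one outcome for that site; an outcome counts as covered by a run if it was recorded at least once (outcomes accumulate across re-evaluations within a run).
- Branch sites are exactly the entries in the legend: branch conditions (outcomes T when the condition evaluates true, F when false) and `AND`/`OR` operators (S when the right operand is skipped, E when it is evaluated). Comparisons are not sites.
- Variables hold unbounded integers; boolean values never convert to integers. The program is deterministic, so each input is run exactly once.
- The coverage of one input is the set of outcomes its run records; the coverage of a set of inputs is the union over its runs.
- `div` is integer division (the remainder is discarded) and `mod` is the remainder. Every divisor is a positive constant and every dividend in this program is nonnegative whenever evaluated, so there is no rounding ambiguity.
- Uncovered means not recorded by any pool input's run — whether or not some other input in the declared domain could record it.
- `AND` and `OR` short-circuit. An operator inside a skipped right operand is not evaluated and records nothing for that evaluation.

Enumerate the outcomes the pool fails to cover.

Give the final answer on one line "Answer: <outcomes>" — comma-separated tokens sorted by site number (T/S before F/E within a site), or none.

run #1 (k=11, q=6) runs B2->E, B3->S, B1->F, B5->F, B6->T; records B1=F, B2=E, B3=S, B5=F, B6=T
run #2 (k=10, q=4) runs B2->S, B1->F, B5->F, B6->F; records B1=F, B2=S, B5=F, B6=F
run #3 (k=11, q=5) runs B2->S, B1->F, B5->F, B6->F; records B1=F, B2=S, B5=F, B6=F
run #4 (k=12, q=6) runs B2->E, B3->S, B1->F, B5->F, B6->T; records B1=F, B2=E, B3=S, B5=F, B6=T
run #5 (k=13, q=9) runs B2->S, B1->F, B5->T, B6->T; records B1=F, B2=S, B5=T, B6=T
run #6 (k=13, q=8) runs B2->S, B1->F, B5->T, B6->T; records B1=F, B2=S, B5=T, B6=T
run #7 (k=4, q=10) runs B2->S, B1->F, B5->T, B6->T; records B1=F, B2=S, B5=T, B6=T
run #8 (k=9, q=9) runs B2->S, B1->F, B5->T, B6->T; records B1=F, B2=S, B5=T, B6=T
run #9 (k=13, q=5) runs B2->S, B1->F, B5->F, B6->F; records B1=F, B2=S, B5=F, B6=F
run #10 (k=11, q=3) runs B2->S, B1->F, B5->F, B6->F; records B1=F, B2=S, B5=F, B6=F
union over the pool: B1=F, B2=S, B2=E, B3=S, B5=T, B5=F, B6=T, B6=F
uncovered (4 of 12): B1=T, B3=E, B4=T, B4=F

Answer: B1=T, B3=E, B4=T, B4=F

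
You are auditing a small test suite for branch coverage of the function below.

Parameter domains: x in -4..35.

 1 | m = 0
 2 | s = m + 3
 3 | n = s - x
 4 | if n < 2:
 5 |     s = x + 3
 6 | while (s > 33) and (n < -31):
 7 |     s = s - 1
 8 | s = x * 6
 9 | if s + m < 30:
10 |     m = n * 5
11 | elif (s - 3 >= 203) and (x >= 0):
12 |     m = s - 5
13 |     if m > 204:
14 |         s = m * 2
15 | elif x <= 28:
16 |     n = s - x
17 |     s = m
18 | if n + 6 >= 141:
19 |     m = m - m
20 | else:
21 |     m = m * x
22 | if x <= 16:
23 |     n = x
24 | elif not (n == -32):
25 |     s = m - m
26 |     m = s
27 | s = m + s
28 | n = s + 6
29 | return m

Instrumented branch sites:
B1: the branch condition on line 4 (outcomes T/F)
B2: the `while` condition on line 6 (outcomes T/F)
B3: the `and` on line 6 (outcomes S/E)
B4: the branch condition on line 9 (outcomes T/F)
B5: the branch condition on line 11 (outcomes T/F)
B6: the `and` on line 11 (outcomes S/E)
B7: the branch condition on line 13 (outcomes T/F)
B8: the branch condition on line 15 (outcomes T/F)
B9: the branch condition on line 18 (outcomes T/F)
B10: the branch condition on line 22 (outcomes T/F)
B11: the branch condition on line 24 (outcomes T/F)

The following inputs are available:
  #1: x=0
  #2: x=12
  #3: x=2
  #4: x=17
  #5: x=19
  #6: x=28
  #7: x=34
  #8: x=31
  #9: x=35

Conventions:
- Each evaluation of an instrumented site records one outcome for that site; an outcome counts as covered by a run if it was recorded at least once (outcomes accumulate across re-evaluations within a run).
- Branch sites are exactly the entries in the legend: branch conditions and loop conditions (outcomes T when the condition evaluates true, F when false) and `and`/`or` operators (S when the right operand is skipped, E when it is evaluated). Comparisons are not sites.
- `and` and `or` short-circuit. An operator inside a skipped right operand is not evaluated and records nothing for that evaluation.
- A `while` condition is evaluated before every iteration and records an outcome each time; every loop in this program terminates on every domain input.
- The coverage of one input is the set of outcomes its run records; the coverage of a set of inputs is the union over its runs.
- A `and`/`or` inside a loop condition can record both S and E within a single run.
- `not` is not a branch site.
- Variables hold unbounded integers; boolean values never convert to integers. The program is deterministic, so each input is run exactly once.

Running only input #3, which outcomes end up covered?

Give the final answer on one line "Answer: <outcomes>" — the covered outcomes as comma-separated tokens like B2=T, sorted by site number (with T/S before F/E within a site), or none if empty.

Event log for input #3 (x=2):
  B1->T, B3->S, B2->F, B4->T, B9->F, B10->T
collecting distinct outcomes: B1=T, B2=F, B3=S, B4=T, B9=F, B10=T

Answer: B1=T, B2=F, B3=S, B4=T, B9=F, B10=T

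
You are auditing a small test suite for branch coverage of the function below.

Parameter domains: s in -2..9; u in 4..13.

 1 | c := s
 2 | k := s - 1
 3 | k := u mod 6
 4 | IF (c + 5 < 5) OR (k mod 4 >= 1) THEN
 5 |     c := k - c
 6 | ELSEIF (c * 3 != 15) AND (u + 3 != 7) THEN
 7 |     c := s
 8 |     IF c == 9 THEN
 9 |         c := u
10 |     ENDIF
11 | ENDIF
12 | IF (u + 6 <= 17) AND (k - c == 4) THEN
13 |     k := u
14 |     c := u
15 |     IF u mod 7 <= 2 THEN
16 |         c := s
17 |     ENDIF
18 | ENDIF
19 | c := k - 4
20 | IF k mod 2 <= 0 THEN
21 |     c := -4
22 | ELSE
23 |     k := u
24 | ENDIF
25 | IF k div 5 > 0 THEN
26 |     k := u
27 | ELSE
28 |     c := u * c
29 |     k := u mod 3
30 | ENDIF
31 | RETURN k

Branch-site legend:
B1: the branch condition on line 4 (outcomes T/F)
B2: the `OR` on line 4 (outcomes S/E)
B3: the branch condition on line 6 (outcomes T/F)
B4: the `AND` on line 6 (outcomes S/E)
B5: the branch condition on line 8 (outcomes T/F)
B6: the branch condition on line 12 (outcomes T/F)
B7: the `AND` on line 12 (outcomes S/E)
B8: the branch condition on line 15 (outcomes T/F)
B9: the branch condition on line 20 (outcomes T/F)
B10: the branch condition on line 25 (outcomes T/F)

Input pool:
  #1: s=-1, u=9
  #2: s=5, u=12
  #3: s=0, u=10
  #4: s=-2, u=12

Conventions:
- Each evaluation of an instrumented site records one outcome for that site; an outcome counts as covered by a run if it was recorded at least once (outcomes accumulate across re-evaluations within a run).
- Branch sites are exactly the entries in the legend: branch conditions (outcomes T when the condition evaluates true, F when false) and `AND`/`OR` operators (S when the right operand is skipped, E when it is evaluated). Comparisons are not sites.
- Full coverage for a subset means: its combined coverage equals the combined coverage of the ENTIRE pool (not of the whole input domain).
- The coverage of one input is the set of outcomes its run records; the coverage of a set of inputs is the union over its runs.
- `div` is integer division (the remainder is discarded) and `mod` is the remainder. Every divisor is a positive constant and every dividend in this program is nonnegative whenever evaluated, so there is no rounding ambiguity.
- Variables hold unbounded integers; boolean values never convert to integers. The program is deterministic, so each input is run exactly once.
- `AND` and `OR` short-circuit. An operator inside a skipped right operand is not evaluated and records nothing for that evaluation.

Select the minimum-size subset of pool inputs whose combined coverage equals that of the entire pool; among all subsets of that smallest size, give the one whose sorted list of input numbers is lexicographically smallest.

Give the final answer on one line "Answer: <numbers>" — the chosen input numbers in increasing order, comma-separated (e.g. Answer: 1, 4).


input #1 (s=-1, u=9): covers B1=T, B2=S, B6=F, B7=E, B9=F, B10=T
input #2 (s=5, u=12): covers B1=F, B2=E, B3=F, B4=S, B6=F, B7=S, B9=T, B10=F
input #3 (s=0, u=10): covers B1=F, B2=E, B3=T, B4=E, B5=F, B6=T, B7=E, B8=F, B9=T, B10=T
input #4 (s=-2, u=12): covers B1=T, B2=S, B6=F, B7=S, B9=T, B10=F
pool-wide coverage (18 outcomes): B1=T, B1=F, B2=S, B2=E, B3=T, B3=F, B4=S, B4=E, B5=F, B6=T, B6=F, B7=S, B7=E, B8=F, B9=T, B9=F, B10=T, B10=F
no size-1 subset reaches all 18 outcomes (best union: 10/18)
no size-2 subset reaches all 18 outcomes (best union: 15/18)
inputs {1, 2, 3} (size 3) cover everything; no size-3 subset with a lexicographically smaller index list covers all 18
Answer: 1, 2, 3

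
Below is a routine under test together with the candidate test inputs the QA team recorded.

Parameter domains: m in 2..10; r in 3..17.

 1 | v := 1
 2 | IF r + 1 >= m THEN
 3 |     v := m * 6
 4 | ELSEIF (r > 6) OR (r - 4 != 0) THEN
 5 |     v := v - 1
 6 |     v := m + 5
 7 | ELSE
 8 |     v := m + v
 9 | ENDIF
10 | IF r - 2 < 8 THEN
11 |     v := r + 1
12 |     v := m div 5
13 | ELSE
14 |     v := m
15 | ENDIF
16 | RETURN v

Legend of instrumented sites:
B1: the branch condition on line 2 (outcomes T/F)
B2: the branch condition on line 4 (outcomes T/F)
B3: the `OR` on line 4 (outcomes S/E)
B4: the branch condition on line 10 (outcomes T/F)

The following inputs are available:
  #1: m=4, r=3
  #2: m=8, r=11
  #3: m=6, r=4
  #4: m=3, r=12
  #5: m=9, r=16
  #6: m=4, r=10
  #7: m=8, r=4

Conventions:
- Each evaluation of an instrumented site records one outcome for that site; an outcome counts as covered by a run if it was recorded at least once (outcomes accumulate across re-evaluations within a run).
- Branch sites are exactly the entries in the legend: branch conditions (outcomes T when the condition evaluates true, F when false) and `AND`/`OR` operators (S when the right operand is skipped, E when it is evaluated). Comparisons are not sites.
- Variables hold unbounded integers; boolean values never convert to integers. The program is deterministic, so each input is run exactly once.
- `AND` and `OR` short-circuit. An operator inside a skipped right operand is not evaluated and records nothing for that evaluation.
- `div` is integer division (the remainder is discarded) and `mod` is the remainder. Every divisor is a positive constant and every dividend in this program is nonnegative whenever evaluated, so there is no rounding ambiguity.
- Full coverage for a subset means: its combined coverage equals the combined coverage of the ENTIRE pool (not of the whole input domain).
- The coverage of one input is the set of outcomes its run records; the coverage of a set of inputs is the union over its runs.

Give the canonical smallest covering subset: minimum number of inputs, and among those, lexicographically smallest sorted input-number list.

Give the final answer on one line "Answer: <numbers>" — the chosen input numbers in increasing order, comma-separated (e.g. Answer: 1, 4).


test 1 (m=4, r=3) fires B1->T, B4->T; hits B1=T, B4=T
test 2 (m=8, r=11) fires B1->T, B4->F; hits B1=T, B4=F
test 3 (m=6, r=4) fires B1->F, B3->E, B2->F, B4->T; hits B1=F, B2=F, B3=E, B4=T
test 4 (m=3, r=12) fires B1->T, B4->F; hits B1=T, B4=F
test 5 (m=9, r=16) fires B1->T, B4->F; hits B1=T, B4=F
test 6 (m=4, r=10) fires B1->T, B4->F; hits B1=T, B4=F
test 7 (m=8, r=4) fires B1->F, B3->E, B2->F, B4->T; hits B1=F, B2=F, B3=E, B4=T
together the pool reaches 6 outcomes: B1=T, B1=F, B2=F, B3=E, B4=T, B4=F
every size-1 subset falls short of the 6 outcomes (best: 4/6)
inputs {2, 3} (size 2) cover everything; no size-2 subset with a lexicographically smaller index list covers all 6
Answer: 2, 3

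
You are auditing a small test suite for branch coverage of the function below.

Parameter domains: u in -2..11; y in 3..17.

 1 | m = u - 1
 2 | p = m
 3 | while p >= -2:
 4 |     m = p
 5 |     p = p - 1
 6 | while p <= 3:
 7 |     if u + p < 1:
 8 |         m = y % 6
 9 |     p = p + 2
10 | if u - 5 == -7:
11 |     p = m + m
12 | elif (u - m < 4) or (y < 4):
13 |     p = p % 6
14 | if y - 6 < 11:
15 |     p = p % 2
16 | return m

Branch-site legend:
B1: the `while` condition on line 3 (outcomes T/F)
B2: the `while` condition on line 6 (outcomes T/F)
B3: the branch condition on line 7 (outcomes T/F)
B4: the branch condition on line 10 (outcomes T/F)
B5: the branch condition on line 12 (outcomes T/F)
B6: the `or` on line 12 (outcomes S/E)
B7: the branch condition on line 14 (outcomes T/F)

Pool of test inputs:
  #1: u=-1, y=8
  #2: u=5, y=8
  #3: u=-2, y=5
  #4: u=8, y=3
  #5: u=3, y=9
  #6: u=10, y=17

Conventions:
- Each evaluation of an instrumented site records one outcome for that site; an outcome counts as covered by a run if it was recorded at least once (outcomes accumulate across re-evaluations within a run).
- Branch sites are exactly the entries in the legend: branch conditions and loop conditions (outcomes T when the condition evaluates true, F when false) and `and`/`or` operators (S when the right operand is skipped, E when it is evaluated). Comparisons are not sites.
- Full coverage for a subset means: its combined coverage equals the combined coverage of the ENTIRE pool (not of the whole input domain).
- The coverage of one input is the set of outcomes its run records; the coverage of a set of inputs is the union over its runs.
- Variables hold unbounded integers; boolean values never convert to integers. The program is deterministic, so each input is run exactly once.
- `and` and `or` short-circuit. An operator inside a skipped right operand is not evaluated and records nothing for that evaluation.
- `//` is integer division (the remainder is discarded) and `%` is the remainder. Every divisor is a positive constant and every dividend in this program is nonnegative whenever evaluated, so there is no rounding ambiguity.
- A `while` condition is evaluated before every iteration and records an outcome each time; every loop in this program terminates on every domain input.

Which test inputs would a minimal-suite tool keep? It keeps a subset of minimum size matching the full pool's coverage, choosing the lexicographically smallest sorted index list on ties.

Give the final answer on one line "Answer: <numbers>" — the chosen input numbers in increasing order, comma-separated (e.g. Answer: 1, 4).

#1 (u=-1, y=8) -> B1->T, B1->F, B2->T, B3->T, B2->T, B3->T, B2->T, B3->T, B2->T, B3->F, B2->F, B4->F, B6->S, B5->T, ...; covered: B1=T, B1=F, B2=T, B2=F, B3=T, B3=F, B4=F, B5=T, B6=S, B7=T
#2 (u=5, y=8) -> B1->T, B1->T, B1->T, B1->T, B1->T, B1->T, B1->T, B1->F, B2->T, B3->F, B2->T, B3->F, B2->T, B3->F, ...; covered: B1=T, B1=F, B2=T, B2=F, B3=F, B4=F, B5=F, B6=E, B7=T
#3 (u=-2, y=5) -> B1->F, B2->T, B3->T, B2->T, B3->T, B2->T, B3->T, B2->T, B3->F, B2->F, B4->T, B7->T; covered: B1=F, B2=T, B2=F, B3=T, B3=F, B4=T, B7=T
#4 (u=8, y=3) -> B1->T, B1->T, B1->T, B1->T, B1->T, B1->T, B1->T, B1->T, B1->T, B1->T, B1->F, B2->T, B3->F, B2->T, ...; covered: B1=T, B1=F, B2=T, B2=F, B3=F, B4=F, B5=T, B6=E, B7=T
#5 (u=3, y=9) -> B1->T, B1->T, B1->T, B1->T, B1->T, B1->F, B2->T, B3->T, B2->T, B3->F, B2->T, B3->F, B2->T, B3->F, ...; covered: B1=T, B1=F, B2=T, B2=F, B3=T, B3=F, B4=F, B5=T, B6=S, B7=T
#6 (u=10, y=17) -> B1->T, B1->T, B1->T, B1->T, B1->T, B1->T, B1->T, B1->T, B1->T, B1->T, B1->T, B1->T, B1->F, B2->T, ...; covered: B1=T, B1=F, B2=T, B2=F, B3=F, B4=F, B5=F, B6=E, B7=F
union over all inputs: B1=T, B1=F, B2=T, B2=F, B3=T, B3=F, B4=T, B4=F, B5=T, B5=F, B6=S, B6=E, B7=T, B7=F (14 outcomes)
checked all size-1 subsets: none covers 14 outcomes (max 10/14)
checked all size-2 subsets: none covers 14 outcomes (max 13/14)
size 3: inputs {1, 3, 6} cover all 14 outcomes, and no lexicographically smaller subset of this size does

Answer: 1, 3, 6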